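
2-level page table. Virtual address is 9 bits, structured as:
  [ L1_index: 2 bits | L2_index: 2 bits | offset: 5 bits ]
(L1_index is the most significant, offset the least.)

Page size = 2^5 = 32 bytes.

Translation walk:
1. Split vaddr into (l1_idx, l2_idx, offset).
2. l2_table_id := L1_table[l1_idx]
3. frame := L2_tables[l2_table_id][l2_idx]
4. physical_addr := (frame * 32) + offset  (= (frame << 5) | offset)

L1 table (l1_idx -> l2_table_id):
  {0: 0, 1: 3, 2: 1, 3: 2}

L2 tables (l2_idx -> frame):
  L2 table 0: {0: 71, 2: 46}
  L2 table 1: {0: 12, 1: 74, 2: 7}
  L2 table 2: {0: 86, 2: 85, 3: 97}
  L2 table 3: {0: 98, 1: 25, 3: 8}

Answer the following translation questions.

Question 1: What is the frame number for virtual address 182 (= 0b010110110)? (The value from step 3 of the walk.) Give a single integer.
Answer: 25

Derivation:
vaddr = 182: l1_idx=1, l2_idx=1
L1[1] = 3; L2[3][1] = 25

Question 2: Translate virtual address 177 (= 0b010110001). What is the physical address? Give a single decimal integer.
vaddr = 177 = 0b010110001
Split: l1_idx=1, l2_idx=1, offset=17
L1[1] = 3
L2[3][1] = 25
paddr = 25 * 32 + 17 = 817

Answer: 817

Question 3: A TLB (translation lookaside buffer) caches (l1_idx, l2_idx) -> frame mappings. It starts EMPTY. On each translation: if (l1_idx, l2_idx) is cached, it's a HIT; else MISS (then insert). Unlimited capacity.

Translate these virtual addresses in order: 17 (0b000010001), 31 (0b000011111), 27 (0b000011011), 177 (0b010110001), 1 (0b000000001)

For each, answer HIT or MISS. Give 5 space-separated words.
Answer: MISS HIT HIT MISS HIT

Derivation:
vaddr=17: (0,0) not in TLB -> MISS, insert
vaddr=31: (0,0) in TLB -> HIT
vaddr=27: (0,0) in TLB -> HIT
vaddr=177: (1,1) not in TLB -> MISS, insert
vaddr=1: (0,0) in TLB -> HIT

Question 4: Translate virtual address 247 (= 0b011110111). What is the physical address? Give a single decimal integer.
vaddr = 247 = 0b011110111
Split: l1_idx=1, l2_idx=3, offset=23
L1[1] = 3
L2[3][3] = 8
paddr = 8 * 32 + 23 = 279

Answer: 279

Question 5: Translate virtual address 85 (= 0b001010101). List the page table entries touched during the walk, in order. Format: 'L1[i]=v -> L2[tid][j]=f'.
vaddr = 85 = 0b001010101
Split: l1_idx=0, l2_idx=2, offset=21

Answer: L1[0]=0 -> L2[0][2]=46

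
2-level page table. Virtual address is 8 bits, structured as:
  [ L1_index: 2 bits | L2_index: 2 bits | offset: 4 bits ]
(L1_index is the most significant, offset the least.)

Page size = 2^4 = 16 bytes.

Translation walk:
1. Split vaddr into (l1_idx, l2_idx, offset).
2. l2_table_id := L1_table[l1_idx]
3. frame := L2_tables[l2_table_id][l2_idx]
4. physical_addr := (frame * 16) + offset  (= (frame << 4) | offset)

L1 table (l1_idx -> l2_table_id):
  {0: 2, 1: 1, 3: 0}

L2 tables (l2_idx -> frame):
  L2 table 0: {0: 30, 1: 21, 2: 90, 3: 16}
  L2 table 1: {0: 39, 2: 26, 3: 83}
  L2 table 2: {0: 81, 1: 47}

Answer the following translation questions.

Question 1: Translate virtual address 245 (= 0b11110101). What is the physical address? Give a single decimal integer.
Answer: 261

Derivation:
vaddr = 245 = 0b11110101
Split: l1_idx=3, l2_idx=3, offset=5
L1[3] = 0
L2[0][3] = 16
paddr = 16 * 16 + 5 = 261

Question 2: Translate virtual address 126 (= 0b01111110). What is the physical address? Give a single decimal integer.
Answer: 1342

Derivation:
vaddr = 126 = 0b01111110
Split: l1_idx=1, l2_idx=3, offset=14
L1[1] = 1
L2[1][3] = 83
paddr = 83 * 16 + 14 = 1342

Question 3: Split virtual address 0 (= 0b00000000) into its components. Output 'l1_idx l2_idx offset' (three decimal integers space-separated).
vaddr = 0 = 0b00000000
  top 2 bits -> l1_idx = 0
  next 2 bits -> l2_idx = 0
  bottom 4 bits -> offset = 0

Answer: 0 0 0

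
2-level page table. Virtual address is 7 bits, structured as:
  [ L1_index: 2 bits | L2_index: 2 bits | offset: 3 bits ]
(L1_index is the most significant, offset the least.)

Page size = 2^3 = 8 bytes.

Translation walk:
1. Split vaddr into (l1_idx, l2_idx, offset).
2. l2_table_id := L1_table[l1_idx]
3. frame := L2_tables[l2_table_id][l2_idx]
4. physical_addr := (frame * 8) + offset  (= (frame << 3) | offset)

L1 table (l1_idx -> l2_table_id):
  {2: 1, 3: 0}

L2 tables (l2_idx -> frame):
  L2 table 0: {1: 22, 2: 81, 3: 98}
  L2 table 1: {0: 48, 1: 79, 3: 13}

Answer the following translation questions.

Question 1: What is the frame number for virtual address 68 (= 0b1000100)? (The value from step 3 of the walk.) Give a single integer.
vaddr = 68: l1_idx=2, l2_idx=0
L1[2] = 1; L2[1][0] = 48

Answer: 48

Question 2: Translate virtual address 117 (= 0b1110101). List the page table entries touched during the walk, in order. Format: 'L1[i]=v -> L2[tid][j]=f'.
vaddr = 117 = 0b1110101
Split: l1_idx=3, l2_idx=2, offset=5

Answer: L1[3]=0 -> L2[0][2]=81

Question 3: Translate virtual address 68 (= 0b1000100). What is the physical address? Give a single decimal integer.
Answer: 388

Derivation:
vaddr = 68 = 0b1000100
Split: l1_idx=2, l2_idx=0, offset=4
L1[2] = 1
L2[1][0] = 48
paddr = 48 * 8 + 4 = 388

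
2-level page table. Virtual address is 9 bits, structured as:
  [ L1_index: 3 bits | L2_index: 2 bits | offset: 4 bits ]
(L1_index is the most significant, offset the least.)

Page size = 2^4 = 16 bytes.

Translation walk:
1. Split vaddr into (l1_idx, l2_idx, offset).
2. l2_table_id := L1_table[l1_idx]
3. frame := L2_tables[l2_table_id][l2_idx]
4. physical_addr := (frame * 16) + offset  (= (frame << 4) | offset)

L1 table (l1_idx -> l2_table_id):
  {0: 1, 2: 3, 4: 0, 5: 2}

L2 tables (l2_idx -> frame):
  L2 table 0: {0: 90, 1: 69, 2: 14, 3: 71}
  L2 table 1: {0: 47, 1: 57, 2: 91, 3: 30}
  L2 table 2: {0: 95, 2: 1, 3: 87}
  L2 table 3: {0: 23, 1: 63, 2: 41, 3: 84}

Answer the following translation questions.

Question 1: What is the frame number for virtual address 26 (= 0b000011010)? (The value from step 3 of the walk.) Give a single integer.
vaddr = 26: l1_idx=0, l2_idx=1
L1[0] = 1; L2[1][1] = 57

Answer: 57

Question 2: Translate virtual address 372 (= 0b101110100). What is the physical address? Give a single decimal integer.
Answer: 1396

Derivation:
vaddr = 372 = 0b101110100
Split: l1_idx=5, l2_idx=3, offset=4
L1[5] = 2
L2[2][3] = 87
paddr = 87 * 16 + 4 = 1396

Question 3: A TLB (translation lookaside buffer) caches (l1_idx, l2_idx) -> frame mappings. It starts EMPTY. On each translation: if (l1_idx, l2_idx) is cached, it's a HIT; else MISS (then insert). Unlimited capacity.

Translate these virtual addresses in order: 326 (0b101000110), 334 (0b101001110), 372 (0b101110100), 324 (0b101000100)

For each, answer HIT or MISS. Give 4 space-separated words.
Answer: MISS HIT MISS HIT

Derivation:
vaddr=326: (5,0) not in TLB -> MISS, insert
vaddr=334: (5,0) in TLB -> HIT
vaddr=372: (5,3) not in TLB -> MISS, insert
vaddr=324: (5,0) in TLB -> HIT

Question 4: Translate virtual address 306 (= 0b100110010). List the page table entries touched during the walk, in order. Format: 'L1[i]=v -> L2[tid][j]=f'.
Answer: L1[4]=0 -> L2[0][3]=71

Derivation:
vaddr = 306 = 0b100110010
Split: l1_idx=4, l2_idx=3, offset=2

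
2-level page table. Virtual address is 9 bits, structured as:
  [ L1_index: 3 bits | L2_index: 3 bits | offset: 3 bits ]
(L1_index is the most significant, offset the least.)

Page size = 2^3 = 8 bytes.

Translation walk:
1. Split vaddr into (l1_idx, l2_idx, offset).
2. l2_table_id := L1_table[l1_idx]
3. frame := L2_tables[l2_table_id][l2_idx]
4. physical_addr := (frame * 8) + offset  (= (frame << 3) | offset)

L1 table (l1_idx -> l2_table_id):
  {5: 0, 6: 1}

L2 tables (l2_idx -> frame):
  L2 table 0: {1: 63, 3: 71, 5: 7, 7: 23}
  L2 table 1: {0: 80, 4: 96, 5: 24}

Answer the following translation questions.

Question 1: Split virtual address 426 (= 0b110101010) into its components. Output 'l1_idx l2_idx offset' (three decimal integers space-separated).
Answer: 6 5 2

Derivation:
vaddr = 426 = 0b110101010
  top 3 bits -> l1_idx = 6
  next 3 bits -> l2_idx = 5
  bottom 3 bits -> offset = 2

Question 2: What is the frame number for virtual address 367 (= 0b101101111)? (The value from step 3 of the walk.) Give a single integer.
vaddr = 367: l1_idx=5, l2_idx=5
L1[5] = 0; L2[0][5] = 7

Answer: 7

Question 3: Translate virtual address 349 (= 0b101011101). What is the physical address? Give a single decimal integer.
vaddr = 349 = 0b101011101
Split: l1_idx=5, l2_idx=3, offset=5
L1[5] = 0
L2[0][3] = 71
paddr = 71 * 8 + 5 = 573

Answer: 573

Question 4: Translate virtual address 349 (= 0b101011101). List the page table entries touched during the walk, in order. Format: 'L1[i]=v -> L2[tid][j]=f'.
vaddr = 349 = 0b101011101
Split: l1_idx=5, l2_idx=3, offset=5

Answer: L1[5]=0 -> L2[0][3]=71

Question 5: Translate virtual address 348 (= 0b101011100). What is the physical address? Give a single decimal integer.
vaddr = 348 = 0b101011100
Split: l1_idx=5, l2_idx=3, offset=4
L1[5] = 0
L2[0][3] = 71
paddr = 71 * 8 + 4 = 572

Answer: 572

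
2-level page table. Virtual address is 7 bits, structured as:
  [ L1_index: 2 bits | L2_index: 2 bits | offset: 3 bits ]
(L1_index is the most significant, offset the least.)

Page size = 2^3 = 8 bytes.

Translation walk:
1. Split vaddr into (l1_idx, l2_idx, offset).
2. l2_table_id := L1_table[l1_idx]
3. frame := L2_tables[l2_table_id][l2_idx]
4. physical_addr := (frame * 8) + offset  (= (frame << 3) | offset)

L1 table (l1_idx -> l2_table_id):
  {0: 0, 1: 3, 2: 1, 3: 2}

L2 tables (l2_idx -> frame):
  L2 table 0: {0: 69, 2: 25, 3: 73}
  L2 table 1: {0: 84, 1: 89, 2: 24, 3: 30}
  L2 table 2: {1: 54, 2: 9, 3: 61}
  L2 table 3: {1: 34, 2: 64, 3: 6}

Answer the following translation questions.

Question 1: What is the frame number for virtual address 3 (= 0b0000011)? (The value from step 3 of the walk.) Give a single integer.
vaddr = 3: l1_idx=0, l2_idx=0
L1[0] = 0; L2[0][0] = 69

Answer: 69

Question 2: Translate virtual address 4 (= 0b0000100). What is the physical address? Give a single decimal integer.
Answer: 556

Derivation:
vaddr = 4 = 0b0000100
Split: l1_idx=0, l2_idx=0, offset=4
L1[0] = 0
L2[0][0] = 69
paddr = 69 * 8 + 4 = 556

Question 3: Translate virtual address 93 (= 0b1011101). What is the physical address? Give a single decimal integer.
Answer: 245

Derivation:
vaddr = 93 = 0b1011101
Split: l1_idx=2, l2_idx=3, offset=5
L1[2] = 1
L2[1][3] = 30
paddr = 30 * 8 + 5 = 245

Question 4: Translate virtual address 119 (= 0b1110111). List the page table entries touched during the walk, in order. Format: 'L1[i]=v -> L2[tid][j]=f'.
vaddr = 119 = 0b1110111
Split: l1_idx=3, l2_idx=2, offset=7

Answer: L1[3]=2 -> L2[2][2]=9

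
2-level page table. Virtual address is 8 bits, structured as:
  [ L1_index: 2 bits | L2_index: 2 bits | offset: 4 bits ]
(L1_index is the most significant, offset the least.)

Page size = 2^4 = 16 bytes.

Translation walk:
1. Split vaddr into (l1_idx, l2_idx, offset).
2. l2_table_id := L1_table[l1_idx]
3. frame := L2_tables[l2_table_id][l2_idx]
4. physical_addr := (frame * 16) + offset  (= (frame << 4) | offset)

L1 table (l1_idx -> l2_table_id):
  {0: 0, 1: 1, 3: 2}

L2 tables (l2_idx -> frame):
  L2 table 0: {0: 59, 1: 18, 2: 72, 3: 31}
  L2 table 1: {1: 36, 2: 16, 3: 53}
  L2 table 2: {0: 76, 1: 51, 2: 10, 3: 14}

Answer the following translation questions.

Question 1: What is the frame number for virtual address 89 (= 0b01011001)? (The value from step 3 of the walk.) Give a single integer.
vaddr = 89: l1_idx=1, l2_idx=1
L1[1] = 1; L2[1][1] = 36

Answer: 36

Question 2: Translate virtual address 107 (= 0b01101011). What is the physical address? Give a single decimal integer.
Answer: 267

Derivation:
vaddr = 107 = 0b01101011
Split: l1_idx=1, l2_idx=2, offset=11
L1[1] = 1
L2[1][2] = 16
paddr = 16 * 16 + 11 = 267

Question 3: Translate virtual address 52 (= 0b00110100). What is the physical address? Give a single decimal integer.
vaddr = 52 = 0b00110100
Split: l1_idx=0, l2_idx=3, offset=4
L1[0] = 0
L2[0][3] = 31
paddr = 31 * 16 + 4 = 500

Answer: 500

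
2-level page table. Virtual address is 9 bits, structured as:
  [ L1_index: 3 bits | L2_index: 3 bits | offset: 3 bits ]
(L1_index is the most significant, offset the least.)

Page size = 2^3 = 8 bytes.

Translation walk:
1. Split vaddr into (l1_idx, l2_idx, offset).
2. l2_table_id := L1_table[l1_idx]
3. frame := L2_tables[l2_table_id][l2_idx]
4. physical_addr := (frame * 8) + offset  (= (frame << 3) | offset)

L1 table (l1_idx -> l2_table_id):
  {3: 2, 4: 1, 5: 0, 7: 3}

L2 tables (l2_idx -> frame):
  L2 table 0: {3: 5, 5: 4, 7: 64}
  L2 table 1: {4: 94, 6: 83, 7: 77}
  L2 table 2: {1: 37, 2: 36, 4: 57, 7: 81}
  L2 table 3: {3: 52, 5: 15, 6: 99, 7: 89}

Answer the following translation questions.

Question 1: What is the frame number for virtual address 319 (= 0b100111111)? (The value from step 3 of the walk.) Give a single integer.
vaddr = 319: l1_idx=4, l2_idx=7
L1[4] = 1; L2[1][7] = 77

Answer: 77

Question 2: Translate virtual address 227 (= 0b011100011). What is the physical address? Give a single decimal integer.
vaddr = 227 = 0b011100011
Split: l1_idx=3, l2_idx=4, offset=3
L1[3] = 2
L2[2][4] = 57
paddr = 57 * 8 + 3 = 459

Answer: 459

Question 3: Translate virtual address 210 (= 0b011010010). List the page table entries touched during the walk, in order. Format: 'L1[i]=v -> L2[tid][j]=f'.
Answer: L1[3]=2 -> L2[2][2]=36

Derivation:
vaddr = 210 = 0b011010010
Split: l1_idx=3, l2_idx=2, offset=2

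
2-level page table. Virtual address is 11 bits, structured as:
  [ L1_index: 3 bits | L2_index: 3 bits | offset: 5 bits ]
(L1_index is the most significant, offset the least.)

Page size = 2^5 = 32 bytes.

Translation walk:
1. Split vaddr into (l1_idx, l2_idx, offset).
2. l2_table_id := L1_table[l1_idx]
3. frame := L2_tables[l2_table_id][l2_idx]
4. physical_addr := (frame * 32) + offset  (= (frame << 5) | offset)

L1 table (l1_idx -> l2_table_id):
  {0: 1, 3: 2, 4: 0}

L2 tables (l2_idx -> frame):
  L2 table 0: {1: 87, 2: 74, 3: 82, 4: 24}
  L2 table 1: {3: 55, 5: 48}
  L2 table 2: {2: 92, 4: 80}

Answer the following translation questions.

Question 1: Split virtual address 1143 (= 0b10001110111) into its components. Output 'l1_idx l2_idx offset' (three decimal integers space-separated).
Answer: 4 3 23

Derivation:
vaddr = 1143 = 0b10001110111
  top 3 bits -> l1_idx = 4
  next 3 bits -> l2_idx = 3
  bottom 5 bits -> offset = 23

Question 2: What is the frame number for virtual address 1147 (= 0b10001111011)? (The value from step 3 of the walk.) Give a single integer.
Answer: 82

Derivation:
vaddr = 1147: l1_idx=4, l2_idx=3
L1[4] = 0; L2[0][3] = 82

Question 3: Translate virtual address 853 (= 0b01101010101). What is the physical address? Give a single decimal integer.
vaddr = 853 = 0b01101010101
Split: l1_idx=3, l2_idx=2, offset=21
L1[3] = 2
L2[2][2] = 92
paddr = 92 * 32 + 21 = 2965

Answer: 2965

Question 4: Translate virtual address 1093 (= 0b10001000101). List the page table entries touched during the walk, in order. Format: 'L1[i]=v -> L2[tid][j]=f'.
Answer: L1[4]=0 -> L2[0][2]=74

Derivation:
vaddr = 1093 = 0b10001000101
Split: l1_idx=4, l2_idx=2, offset=5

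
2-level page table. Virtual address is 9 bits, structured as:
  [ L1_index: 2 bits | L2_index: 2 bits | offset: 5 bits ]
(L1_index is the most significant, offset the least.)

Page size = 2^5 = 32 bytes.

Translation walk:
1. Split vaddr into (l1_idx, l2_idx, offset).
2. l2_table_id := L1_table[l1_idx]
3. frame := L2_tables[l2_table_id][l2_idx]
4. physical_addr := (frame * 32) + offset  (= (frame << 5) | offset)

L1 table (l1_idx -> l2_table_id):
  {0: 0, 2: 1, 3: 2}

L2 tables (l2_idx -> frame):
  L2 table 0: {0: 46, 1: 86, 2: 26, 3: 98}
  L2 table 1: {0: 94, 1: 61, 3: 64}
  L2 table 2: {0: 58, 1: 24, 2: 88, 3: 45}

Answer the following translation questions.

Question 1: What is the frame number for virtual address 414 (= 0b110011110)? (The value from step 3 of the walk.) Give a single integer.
vaddr = 414: l1_idx=3, l2_idx=0
L1[3] = 2; L2[2][0] = 58

Answer: 58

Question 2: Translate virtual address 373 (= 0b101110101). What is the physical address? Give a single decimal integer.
vaddr = 373 = 0b101110101
Split: l1_idx=2, l2_idx=3, offset=21
L1[2] = 1
L2[1][3] = 64
paddr = 64 * 32 + 21 = 2069

Answer: 2069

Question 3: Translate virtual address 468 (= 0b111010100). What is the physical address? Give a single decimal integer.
vaddr = 468 = 0b111010100
Split: l1_idx=3, l2_idx=2, offset=20
L1[3] = 2
L2[2][2] = 88
paddr = 88 * 32 + 20 = 2836

Answer: 2836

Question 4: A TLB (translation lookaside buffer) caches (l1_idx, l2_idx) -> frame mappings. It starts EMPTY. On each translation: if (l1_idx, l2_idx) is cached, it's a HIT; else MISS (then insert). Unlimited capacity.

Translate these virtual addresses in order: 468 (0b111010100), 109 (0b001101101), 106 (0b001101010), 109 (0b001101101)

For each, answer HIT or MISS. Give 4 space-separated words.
Answer: MISS MISS HIT HIT

Derivation:
vaddr=468: (3,2) not in TLB -> MISS, insert
vaddr=109: (0,3) not in TLB -> MISS, insert
vaddr=106: (0,3) in TLB -> HIT
vaddr=109: (0,3) in TLB -> HIT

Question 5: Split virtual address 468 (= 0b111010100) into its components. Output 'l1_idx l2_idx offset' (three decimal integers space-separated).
Answer: 3 2 20

Derivation:
vaddr = 468 = 0b111010100
  top 2 bits -> l1_idx = 3
  next 2 bits -> l2_idx = 2
  bottom 5 bits -> offset = 20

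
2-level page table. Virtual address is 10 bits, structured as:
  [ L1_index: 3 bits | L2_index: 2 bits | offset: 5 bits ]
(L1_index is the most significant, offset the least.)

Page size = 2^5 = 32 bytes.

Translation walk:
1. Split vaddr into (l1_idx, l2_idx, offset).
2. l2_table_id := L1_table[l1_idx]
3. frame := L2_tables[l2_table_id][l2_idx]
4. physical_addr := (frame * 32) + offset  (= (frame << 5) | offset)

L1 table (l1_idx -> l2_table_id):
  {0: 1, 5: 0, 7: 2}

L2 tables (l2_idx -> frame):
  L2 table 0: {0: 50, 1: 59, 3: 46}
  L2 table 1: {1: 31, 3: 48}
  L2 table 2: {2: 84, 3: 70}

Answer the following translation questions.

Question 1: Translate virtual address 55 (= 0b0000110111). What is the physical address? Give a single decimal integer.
Answer: 1015

Derivation:
vaddr = 55 = 0b0000110111
Split: l1_idx=0, l2_idx=1, offset=23
L1[0] = 1
L2[1][1] = 31
paddr = 31 * 32 + 23 = 1015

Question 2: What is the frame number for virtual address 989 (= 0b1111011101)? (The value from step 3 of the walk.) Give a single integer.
Answer: 84

Derivation:
vaddr = 989: l1_idx=7, l2_idx=2
L1[7] = 2; L2[2][2] = 84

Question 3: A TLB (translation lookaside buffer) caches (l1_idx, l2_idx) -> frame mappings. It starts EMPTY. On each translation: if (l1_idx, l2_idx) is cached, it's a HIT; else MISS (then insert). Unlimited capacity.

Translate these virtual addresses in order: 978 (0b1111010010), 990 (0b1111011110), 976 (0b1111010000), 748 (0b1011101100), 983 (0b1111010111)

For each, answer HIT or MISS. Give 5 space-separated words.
Answer: MISS HIT HIT MISS HIT

Derivation:
vaddr=978: (7,2) not in TLB -> MISS, insert
vaddr=990: (7,2) in TLB -> HIT
vaddr=976: (7,2) in TLB -> HIT
vaddr=748: (5,3) not in TLB -> MISS, insert
vaddr=983: (7,2) in TLB -> HIT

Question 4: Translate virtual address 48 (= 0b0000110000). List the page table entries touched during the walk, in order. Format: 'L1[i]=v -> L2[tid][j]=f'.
vaddr = 48 = 0b0000110000
Split: l1_idx=0, l2_idx=1, offset=16

Answer: L1[0]=1 -> L2[1][1]=31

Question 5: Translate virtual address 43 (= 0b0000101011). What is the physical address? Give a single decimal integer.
vaddr = 43 = 0b0000101011
Split: l1_idx=0, l2_idx=1, offset=11
L1[0] = 1
L2[1][1] = 31
paddr = 31 * 32 + 11 = 1003

Answer: 1003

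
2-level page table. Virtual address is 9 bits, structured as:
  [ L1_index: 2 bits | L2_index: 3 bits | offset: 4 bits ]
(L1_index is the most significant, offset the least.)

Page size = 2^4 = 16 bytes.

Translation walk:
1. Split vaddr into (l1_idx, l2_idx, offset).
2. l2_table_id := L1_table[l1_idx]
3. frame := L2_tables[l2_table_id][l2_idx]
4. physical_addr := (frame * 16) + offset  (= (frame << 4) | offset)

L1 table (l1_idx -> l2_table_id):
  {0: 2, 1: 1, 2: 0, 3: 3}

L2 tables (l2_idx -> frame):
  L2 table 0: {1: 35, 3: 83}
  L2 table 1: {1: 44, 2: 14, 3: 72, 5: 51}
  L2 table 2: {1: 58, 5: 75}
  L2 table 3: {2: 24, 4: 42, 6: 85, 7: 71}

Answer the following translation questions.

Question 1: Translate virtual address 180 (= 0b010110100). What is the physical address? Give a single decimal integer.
vaddr = 180 = 0b010110100
Split: l1_idx=1, l2_idx=3, offset=4
L1[1] = 1
L2[1][3] = 72
paddr = 72 * 16 + 4 = 1156

Answer: 1156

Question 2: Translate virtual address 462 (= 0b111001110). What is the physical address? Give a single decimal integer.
vaddr = 462 = 0b111001110
Split: l1_idx=3, l2_idx=4, offset=14
L1[3] = 3
L2[3][4] = 42
paddr = 42 * 16 + 14 = 686

Answer: 686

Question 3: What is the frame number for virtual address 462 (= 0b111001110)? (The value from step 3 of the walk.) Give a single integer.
Answer: 42

Derivation:
vaddr = 462: l1_idx=3, l2_idx=4
L1[3] = 3; L2[3][4] = 42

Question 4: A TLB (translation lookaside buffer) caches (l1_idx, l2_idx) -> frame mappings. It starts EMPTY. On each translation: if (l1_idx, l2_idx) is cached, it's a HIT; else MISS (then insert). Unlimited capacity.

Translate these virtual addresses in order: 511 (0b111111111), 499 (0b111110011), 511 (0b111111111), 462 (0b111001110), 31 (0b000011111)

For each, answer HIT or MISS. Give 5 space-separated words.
Answer: MISS HIT HIT MISS MISS

Derivation:
vaddr=511: (3,7) not in TLB -> MISS, insert
vaddr=499: (3,7) in TLB -> HIT
vaddr=511: (3,7) in TLB -> HIT
vaddr=462: (3,4) not in TLB -> MISS, insert
vaddr=31: (0,1) not in TLB -> MISS, insert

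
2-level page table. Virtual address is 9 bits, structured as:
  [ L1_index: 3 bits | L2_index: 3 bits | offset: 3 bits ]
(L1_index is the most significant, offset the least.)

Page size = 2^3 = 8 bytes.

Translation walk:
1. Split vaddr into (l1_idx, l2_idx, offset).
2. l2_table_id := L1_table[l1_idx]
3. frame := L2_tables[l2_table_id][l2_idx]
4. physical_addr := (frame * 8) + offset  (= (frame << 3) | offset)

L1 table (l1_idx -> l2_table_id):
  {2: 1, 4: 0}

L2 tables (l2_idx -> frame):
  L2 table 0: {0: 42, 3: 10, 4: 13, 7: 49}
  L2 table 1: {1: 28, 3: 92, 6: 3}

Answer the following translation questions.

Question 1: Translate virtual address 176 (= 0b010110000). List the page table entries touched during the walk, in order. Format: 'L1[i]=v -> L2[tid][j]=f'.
Answer: L1[2]=1 -> L2[1][6]=3

Derivation:
vaddr = 176 = 0b010110000
Split: l1_idx=2, l2_idx=6, offset=0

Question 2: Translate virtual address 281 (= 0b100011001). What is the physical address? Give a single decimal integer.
vaddr = 281 = 0b100011001
Split: l1_idx=4, l2_idx=3, offset=1
L1[4] = 0
L2[0][3] = 10
paddr = 10 * 8 + 1 = 81

Answer: 81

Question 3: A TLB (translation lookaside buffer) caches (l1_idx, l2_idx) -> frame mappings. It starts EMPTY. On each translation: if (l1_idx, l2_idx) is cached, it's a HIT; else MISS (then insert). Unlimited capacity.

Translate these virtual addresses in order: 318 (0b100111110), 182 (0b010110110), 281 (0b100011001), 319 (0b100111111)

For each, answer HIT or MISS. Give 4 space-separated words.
vaddr=318: (4,7) not in TLB -> MISS, insert
vaddr=182: (2,6) not in TLB -> MISS, insert
vaddr=281: (4,3) not in TLB -> MISS, insert
vaddr=319: (4,7) in TLB -> HIT

Answer: MISS MISS MISS HIT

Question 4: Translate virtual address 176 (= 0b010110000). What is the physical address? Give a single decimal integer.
Answer: 24

Derivation:
vaddr = 176 = 0b010110000
Split: l1_idx=2, l2_idx=6, offset=0
L1[2] = 1
L2[1][6] = 3
paddr = 3 * 8 + 0 = 24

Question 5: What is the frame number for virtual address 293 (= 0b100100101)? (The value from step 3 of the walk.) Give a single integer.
vaddr = 293: l1_idx=4, l2_idx=4
L1[4] = 0; L2[0][4] = 13

Answer: 13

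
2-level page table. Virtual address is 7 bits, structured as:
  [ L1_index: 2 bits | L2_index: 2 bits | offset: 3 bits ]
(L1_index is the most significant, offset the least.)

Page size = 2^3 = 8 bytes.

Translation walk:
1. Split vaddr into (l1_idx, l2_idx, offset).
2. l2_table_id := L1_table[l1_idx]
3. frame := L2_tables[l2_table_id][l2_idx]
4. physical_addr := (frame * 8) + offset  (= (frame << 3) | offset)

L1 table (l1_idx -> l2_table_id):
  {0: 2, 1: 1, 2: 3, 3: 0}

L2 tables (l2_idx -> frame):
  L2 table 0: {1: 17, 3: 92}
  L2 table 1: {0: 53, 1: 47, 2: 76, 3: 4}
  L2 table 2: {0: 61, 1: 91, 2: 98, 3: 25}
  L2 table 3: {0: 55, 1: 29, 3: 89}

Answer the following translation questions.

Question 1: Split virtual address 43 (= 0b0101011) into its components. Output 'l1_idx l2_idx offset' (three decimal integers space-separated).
vaddr = 43 = 0b0101011
  top 2 bits -> l1_idx = 1
  next 2 bits -> l2_idx = 1
  bottom 3 bits -> offset = 3

Answer: 1 1 3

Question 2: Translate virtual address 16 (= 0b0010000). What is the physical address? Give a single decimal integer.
vaddr = 16 = 0b0010000
Split: l1_idx=0, l2_idx=2, offset=0
L1[0] = 2
L2[2][2] = 98
paddr = 98 * 8 + 0 = 784

Answer: 784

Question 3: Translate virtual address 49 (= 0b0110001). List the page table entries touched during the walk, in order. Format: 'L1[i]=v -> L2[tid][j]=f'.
vaddr = 49 = 0b0110001
Split: l1_idx=1, l2_idx=2, offset=1

Answer: L1[1]=1 -> L2[1][2]=76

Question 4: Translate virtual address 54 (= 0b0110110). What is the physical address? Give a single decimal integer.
Answer: 614

Derivation:
vaddr = 54 = 0b0110110
Split: l1_idx=1, l2_idx=2, offset=6
L1[1] = 1
L2[1][2] = 76
paddr = 76 * 8 + 6 = 614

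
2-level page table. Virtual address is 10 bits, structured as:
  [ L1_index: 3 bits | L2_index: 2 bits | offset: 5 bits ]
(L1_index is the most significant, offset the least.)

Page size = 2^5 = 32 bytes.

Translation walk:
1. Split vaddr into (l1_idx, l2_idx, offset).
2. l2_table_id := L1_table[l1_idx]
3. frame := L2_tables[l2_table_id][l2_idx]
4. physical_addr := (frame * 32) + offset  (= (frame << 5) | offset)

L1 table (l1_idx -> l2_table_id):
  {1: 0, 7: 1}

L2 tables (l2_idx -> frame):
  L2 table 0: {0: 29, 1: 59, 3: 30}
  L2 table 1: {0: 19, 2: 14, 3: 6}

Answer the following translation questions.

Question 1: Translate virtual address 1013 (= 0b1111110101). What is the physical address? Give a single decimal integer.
Answer: 213

Derivation:
vaddr = 1013 = 0b1111110101
Split: l1_idx=7, l2_idx=3, offset=21
L1[7] = 1
L2[1][3] = 6
paddr = 6 * 32 + 21 = 213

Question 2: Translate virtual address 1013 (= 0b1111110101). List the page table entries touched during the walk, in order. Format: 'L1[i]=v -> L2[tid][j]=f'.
vaddr = 1013 = 0b1111110101
Split: l1_idx=7, l2_idx=3, offset=21

Answer: L1[7]=1 -> L2[1][3]=6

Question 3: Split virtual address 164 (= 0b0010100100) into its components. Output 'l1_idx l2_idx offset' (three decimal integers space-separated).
Answer: 1 1 4

Derivation:
vaddr = 164 = 0b0010100100
  top 3 bits -> l1_idx = 1
  next 2 bits -> l2_idx = 1
  bottom 5 bits -> offset = 4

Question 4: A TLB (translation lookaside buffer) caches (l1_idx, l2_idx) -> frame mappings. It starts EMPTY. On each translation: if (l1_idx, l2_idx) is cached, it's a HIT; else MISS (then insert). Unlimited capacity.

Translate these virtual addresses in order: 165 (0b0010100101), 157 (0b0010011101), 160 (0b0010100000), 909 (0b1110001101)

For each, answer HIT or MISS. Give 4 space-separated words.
vaddr=165: (1,1) not in TLB -> MISS, insert
vaddr=157: (1,0) not in TLB -> MISS, insert
vaddr=160: (1,1) in TLB -> HIT
vaddr=909: (7,0) not in TLB -> MISS, insert

Answer: MISS MISS HIT MISS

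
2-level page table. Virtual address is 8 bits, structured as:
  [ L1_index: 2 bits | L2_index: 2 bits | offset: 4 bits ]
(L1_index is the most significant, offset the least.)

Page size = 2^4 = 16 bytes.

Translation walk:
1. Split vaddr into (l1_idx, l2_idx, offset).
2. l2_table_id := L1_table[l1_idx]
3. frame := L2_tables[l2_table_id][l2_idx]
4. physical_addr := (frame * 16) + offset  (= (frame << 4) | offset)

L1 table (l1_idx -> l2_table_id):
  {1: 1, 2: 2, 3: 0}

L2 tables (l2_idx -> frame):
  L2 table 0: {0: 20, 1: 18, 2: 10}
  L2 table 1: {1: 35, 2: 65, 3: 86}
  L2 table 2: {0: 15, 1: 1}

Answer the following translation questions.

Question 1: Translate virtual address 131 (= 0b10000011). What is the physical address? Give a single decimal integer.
vaddr = 131 = 0b10000011
Split: l1_idx=2, l2_idx=0, offset=3
L1[2] = 2
L2[2][0] = 15
paddr = 15 * 16 + 3 = 243

Answer: 243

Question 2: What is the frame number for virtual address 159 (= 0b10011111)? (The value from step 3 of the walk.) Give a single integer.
vaddr = 159: l1_idx=2, l2_idx=1
L1[2] = 2; L2[2][1] = 1

Answer: 1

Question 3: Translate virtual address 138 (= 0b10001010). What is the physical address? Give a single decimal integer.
vaddr = 138 = 0b10001010
Split: l1_idx=2, l2_idx=0, offset=10
L1[2] = 2
L2[2][0] = 15
paddr = 15 * 16 + 10 = 250

Answer: 250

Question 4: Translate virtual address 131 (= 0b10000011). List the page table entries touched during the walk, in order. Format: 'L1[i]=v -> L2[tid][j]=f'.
Answer: L1[2]=2 -> L2[2][0]=15

Derivation:
vaddr = 131 = 0b10000011
Split: l1_idx=2, l2_idx=0, offset=3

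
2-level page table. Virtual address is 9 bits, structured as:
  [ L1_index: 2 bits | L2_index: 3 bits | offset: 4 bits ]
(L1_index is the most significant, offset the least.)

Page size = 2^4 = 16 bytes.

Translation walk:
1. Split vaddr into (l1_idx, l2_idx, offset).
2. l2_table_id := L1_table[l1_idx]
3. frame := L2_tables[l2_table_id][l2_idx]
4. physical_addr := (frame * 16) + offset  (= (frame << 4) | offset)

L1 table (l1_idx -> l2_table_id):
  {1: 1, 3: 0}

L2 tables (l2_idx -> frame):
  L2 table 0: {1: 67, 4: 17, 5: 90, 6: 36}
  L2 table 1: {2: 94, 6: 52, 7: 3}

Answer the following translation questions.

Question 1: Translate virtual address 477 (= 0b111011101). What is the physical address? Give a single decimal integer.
Answer: 1453

Derivation:
vaddr = 477 = 0b111011101
Split: l1_idx=3, l2_idx=5, offset=13
L1[3] = 0
L2[0][5] = 90
paddr = 90 * 16 + 13 = 1453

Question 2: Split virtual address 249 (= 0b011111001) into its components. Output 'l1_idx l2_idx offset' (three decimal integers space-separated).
vaddr = 249 = 0b011111001
  top 2 bits -> l1_idx = 1
  next 3 bits -> l2_idx = 7
  bottom 4 bits -> offset = 9

Answer: 1 7 9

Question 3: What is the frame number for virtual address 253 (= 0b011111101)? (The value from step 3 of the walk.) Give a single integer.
Answer: 3

Derivation:
vaddr = 253: l1_idx=1, l2_idx=7
L1[1] = 1; L2[1][7] = 3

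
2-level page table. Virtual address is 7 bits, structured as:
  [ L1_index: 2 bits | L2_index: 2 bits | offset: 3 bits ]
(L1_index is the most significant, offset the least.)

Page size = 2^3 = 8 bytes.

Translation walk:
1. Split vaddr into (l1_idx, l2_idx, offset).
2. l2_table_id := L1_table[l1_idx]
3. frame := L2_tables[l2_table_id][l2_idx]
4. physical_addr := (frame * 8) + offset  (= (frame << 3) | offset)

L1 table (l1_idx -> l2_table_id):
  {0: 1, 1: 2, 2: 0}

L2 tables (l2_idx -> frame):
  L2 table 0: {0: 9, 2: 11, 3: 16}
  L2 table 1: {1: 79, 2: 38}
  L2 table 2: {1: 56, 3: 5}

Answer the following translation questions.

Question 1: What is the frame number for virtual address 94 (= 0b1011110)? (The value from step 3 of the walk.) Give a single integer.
Answer: 16

Derivation:
vaddr = 94: l1_idx=2, l2_idx=3
L1[2] = 0; L2[0][3] = 16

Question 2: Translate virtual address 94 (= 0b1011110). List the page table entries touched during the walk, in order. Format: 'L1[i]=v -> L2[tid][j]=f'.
Answer: L1[2]=0 -> L2[0][3]=16

Derivation:
vaddr = 94 = 0b1011110
Split: l1_idx=2, l2_idx=3, offset=6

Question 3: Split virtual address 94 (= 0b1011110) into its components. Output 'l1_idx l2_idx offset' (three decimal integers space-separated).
vaddr = 94 = 0b1011110
  top 2 bits -> l1_idx = 2
  next 2 bits -> l2_idx = 3
  bottom 3 bits -> offset = 6

Answer: 2 3 6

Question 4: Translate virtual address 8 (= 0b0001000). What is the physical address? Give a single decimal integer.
vaddr = 8 = 0b0001000
Split: l1_idx=0, l2_idx=1, offset=0
L1[0] = 1
L2[1][1] = 79
paddr = 79 * 8 + 0 = 632

Answer: 632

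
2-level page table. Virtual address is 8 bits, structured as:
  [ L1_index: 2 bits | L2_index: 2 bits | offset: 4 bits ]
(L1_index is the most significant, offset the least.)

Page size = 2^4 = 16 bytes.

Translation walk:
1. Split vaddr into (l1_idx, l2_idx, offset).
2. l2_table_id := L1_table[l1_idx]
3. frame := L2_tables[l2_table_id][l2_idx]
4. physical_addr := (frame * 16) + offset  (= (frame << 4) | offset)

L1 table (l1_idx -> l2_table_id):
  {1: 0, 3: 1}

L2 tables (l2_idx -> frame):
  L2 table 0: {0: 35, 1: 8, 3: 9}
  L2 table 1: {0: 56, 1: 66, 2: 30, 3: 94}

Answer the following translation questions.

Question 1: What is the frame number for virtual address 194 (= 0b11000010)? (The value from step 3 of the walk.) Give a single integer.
Answer: 56

Derivation:
vaddr = 194: l1_idx=3, l2_idx=0
L1[3] = 1; L2[1][0] = 56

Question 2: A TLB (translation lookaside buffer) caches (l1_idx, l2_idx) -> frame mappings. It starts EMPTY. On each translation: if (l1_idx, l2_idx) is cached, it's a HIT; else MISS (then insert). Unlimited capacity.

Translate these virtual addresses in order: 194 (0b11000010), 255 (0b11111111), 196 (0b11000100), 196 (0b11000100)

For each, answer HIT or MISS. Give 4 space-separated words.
vaddr=194: (3,0) not in TLB -> MISS, insert
vaddr=255: (3,3) not in TLB -> MISS, insert
vaddr=196: (3,0) in TLB -> HIT
vaddr=196: (3,0) in TLB -> HIT

Answer: MISS MISS HIT HIT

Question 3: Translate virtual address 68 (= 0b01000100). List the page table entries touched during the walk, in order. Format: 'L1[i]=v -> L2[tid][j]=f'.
Answer: L1[1]=0 -> L2[0][0]=35

Derivation:
vaddr = 68 = 0b01000100
Split: l1_idx=1, l2_idx=0, offset=4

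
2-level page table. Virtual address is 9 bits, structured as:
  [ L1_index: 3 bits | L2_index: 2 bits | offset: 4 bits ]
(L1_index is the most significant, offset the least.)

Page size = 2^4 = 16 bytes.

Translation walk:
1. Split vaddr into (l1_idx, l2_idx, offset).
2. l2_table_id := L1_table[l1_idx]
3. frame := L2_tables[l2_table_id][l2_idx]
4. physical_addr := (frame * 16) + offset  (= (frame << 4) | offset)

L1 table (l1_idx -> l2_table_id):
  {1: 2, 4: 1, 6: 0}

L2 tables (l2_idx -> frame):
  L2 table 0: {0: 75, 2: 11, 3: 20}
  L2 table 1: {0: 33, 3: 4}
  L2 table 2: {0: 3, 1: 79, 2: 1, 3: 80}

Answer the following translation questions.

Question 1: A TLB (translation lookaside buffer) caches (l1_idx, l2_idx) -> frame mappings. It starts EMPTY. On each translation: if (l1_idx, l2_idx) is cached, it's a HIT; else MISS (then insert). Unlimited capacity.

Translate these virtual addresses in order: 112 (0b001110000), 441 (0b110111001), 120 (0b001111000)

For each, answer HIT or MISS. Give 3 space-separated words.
vaddr=112: (1,3) not in TLB -> MISS, insert
vaddr=441: (6,3) not in TLB -> MISS, insert
vaddr=120: (1,3) in TLB -> HIT

Answer: MISS MISS HIT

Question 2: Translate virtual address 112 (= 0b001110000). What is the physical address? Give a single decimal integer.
vaddr = 112 = 0b001110000
Split: l1_idx=1, l2_idx=3, offset=0
L1[1] = 2
L2[2][3] = 80
paddr = 80 * 16 + 0 = 1280

Answer: 1280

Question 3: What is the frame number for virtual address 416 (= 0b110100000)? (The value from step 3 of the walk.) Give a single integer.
vaddr = 416: l1_idx=6, l2_idx=2
L1[6] = 0; L2[0][2] = 11

Answer: 11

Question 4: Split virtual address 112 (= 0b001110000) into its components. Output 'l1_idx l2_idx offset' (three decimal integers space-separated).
Answer: 1 3 0

Derivation:
vaddr = 112 = 0b001110000
  top 3 bits -> l1_idx = 1
  next 2 bits -> l2_idx = 3
  bottom 4 bits -> offset = 0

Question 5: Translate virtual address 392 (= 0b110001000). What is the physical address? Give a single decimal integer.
vaddr = 392 = 0b110001000
Split: l1_idx=6, l2_idx=0, offset=8
L1[6] = 0
L2[0][0] = 75
paddr = 75 * 16 + 8 = 1208

Answer: 1208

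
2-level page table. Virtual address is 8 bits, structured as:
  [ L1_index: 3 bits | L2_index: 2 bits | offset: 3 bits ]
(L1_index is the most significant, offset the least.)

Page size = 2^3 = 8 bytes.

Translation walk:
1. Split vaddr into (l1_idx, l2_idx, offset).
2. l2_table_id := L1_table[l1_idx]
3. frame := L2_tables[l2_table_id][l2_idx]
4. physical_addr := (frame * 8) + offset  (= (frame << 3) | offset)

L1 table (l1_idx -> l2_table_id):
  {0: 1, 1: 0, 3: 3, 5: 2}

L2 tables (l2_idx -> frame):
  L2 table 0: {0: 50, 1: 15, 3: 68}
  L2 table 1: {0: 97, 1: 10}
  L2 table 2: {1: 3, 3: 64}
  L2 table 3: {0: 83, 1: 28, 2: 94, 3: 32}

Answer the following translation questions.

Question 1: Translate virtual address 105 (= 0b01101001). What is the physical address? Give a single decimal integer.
Answer: 225

Derivation:
vaddr = 105 = 0b01101001
Split: l1_idx=3, l2_idx=1, offset=1
L1[3] = 3
L2[3][1] = 28
paddr = 28 * 8 + 1 = 225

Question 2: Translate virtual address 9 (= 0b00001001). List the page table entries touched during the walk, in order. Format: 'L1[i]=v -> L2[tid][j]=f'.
Answer: L1[0]=1 -> L2[1][1]=10

Derivation:
vaddr = 9 = 0b00001001
Split: l1_idx=0, l2_idx=1, offset=1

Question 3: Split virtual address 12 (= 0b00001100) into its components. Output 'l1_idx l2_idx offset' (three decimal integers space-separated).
Answer: 0 1 4

Derivation:
vaddr = 12 = 0b00001100
  top 3 bits -> l1_idx = 0
  next 2 bits -> l2_idx = 1
  bottom 3 bits -> offset = 4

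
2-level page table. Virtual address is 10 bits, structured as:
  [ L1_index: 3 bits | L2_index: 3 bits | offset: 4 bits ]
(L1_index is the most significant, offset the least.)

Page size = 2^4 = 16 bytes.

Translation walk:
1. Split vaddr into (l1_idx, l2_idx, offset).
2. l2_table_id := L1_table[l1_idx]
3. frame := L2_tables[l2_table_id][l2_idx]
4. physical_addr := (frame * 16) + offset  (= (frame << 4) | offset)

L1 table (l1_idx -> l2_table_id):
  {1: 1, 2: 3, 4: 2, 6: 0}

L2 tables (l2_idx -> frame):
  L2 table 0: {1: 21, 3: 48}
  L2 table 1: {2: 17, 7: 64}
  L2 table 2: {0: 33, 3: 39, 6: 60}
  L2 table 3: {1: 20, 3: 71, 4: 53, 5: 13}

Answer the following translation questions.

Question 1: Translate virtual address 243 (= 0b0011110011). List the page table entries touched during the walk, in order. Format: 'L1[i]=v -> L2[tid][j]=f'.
Answer: L1[1]=1 -> L2[1][7]=64

Derivation:
vaddr = 243 = 0b0011110011
Split: l1_idx=1, l2_idx=7, offset=3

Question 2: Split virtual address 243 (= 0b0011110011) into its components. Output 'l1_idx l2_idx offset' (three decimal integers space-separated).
vaddr = 243 = 0b0011110011
  top 3 bits -> l1_idx = 1
  next 3 bits -> l2_idx = 7
  bottom 4 bits -> offset = 3

Answer: 1 7 3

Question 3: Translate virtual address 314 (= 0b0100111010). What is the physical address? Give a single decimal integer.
Answer: 1146

Derivation:
vaddr = 314 = 0b0100111010
Split: l1_idx=2, l2_idx=3, offset=10
L1[2] = 3
L2[3][3] = 71
paddr = 71 * 16 + 10 = 1146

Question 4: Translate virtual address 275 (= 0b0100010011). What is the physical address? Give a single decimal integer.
vaddr = 275 = 0b0100010011
Split: l1_idx=2, l2_idx=1, offset=3
L1[2] = 3
L2[3][1] = 20
paddr = 20 * 16 + 3 = 323

Answer: 323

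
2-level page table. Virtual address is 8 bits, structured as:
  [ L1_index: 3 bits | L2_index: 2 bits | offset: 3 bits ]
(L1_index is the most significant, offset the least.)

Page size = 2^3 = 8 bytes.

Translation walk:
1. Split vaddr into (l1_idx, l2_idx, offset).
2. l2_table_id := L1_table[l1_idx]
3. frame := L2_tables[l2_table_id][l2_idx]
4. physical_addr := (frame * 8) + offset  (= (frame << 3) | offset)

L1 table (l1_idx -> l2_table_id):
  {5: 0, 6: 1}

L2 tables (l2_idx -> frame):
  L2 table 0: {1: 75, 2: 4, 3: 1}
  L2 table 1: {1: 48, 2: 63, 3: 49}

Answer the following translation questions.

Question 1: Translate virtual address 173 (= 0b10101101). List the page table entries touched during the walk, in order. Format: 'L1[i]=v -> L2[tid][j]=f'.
Answer: L1[5]=0 -> L2[0][1]=75

Derivation:
vaddr = 173 = 0b10101101
Split: l1_idx=5, l2_idx=1, offset=5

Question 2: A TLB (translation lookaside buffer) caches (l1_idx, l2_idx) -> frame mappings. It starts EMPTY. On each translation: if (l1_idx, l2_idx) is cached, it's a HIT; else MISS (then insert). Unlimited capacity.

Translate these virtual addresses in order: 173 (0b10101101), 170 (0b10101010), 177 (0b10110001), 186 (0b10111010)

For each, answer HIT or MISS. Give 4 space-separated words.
vaddr=173: (5,1) not in TLB -> MISS, insert
vaddr=170: (5,1) in TLB -> HIT
vaddr=177: (5,2) not in TLB -> MISS, insert
vaddr=186: (5,3) not in TLB -> MISS, insert

Answer: MISS HIT MISS MISS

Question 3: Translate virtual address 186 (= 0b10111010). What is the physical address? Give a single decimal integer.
Answer: 10

Derivation:
vaddr = 186 = 0b10111010
Split: l1_idx=5, l2_idx=3, offset=2
L1[5] = 0
L2[0][3] = 1
paddr = 1 * 8 + 2 = 10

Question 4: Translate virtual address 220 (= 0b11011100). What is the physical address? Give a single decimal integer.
Answer: 396

Derivation:
vaddr = 220 = 0b11011100
Split: l1_idx=6, l2_idx=3, offset=4
L1[6] = 1
L2[1][3] = 49
paddr = 49 * 8 + 4 = 396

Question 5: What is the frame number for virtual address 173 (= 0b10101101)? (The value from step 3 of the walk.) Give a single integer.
Answer: 75

Derivation:
vaddr = 173: l1_idx=5, l2_idx=1
L1[5] = 0; L2[0][1] = 75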